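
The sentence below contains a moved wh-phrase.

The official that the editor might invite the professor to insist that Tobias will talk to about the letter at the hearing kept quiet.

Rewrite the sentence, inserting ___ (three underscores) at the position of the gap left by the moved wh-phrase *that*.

'that' functions as the object of the preposition 'to'. The gap is right after 'to'.

The official that the editor might invite the professor to insist that Tobias will talk to ___ about the letter at the hearing kept quiet.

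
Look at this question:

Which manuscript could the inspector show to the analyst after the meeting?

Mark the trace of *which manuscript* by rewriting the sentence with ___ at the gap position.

Which manuscript could the inspector show ___ to the analyst after the meeting?

In situ: The inspector could show which manuscript to the analyst after the meeting.
The filler 'which manuscript' is interpreted as the direct object of 'show'. The gap is right after 'show'.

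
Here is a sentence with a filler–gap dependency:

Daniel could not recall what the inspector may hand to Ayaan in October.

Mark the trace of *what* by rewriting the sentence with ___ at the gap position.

Daniel could not recall what the inspector may hand ___ to Ayaan in October.

Underlying clause: The inspector may hand what to Ayaan in October.
'what' is the direct object of 'hand'. The gap is right after 'hand'.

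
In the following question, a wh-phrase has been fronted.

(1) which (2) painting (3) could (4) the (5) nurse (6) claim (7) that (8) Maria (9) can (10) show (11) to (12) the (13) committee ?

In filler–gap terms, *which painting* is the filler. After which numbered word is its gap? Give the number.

Before movement: The nurse could claim that Maria can show which painting to the committee.
The filler 'which painting' is interpreted as the direct object of 'show'. Wh-movement fronts it, leaving a gap right after 'show':
Which painting could the nurse claim that Maria can show ___ to the committee?
'show' is word 10.

10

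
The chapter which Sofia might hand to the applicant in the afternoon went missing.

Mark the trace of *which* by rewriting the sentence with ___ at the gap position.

The chapter which Sofia might hand ___ to the applicant in the afternoon went missing.

The filler 'which' is interpreted as the direct object of 'hand'. The gap is right after 'hand'.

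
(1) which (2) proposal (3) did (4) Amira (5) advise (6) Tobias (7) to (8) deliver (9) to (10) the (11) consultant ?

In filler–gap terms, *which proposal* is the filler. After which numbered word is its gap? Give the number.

Pre-movement form: Amira did advise Tobias to deliver which proposal to the consultant.
'which proposal' functions as the direct object of 'deliver'. Fronting leaves a gap immediately after 'deliver':
Which proposal did Amira advise Tobias to deliver ___ to the consultant?
'deliver' is word 8.

8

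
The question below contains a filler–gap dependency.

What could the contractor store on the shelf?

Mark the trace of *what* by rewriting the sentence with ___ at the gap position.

What could the contractor store ___ on the shelf?

Pre-movement form: The contractor could store what on the shelf.
'what' is the direct object of 'store'. The gap is right after 'store'.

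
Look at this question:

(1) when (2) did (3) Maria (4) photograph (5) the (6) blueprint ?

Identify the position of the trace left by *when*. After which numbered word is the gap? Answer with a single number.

6

Before movement: Maria did photograph the blueprint when.
'when' is the temporal adjunct. Fronting leaves a gap immediately after 'blueprint':
When did Maria photograph the blueprint ___?
'blueprint' is word 6.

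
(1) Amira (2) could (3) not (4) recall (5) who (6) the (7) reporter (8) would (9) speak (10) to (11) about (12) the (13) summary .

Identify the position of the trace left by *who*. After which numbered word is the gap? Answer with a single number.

10

Before movement: The reporter would speak to who about the summary.
'who' functions as the object of the preposition 'to'. Wh-movement fronts it, leaving a gap right after 'to':
Amira could not recall who the reporter would speak to ___ about the summary.
'to' is word 10.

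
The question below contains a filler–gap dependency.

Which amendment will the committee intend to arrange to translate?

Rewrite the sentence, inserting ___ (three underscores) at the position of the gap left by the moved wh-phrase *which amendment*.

Which amendment will the committee intend to arrange to translate ___?

In situ: The committee will intend to arrange to translate which amendment.
'which amendment' functions as the direct object of 'translate'. The gap is right after 'translate'.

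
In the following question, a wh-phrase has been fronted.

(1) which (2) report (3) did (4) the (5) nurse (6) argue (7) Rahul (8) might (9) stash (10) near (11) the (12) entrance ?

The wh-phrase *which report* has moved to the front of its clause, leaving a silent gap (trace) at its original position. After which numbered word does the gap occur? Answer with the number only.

9

Underlying clause: The nurse did argue Rahul might stash which report near the entrance.
'which report' functions as the direct object of 'stash'. Fronting leaves a gap immediately after 'stash':
Which report did the nurse argue Rahul might stash ___ near the entrance?
'stash' is word 9.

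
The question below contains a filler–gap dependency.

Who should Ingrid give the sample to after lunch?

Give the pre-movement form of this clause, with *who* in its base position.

'who' functions as the object of the preposition 'to' (recipient of 'give'). It moves to the left edge, and the trace sits right after 'to':
Who should Ingrid give the sample to ___ after lunch?

Ingrid should give the sample to who after lunch.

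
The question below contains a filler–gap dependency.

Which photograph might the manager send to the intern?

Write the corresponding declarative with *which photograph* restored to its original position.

'which photograph' functions as the direct object of 'send'. It moves to the left edge, and the trace sits right after 'send':
Which photograph might the manager send ___ to the intern?

The manager might send which photograph to the intern.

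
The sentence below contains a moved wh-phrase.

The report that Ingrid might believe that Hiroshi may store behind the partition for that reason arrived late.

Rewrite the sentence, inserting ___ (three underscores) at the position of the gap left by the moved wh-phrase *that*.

The report that Ingrid might believe that Hiroshi may store ___ behind the partition for that reason arrived late.

The filler 'that' is interpreted as the direct object of 'store'. The gap is right after 'store'.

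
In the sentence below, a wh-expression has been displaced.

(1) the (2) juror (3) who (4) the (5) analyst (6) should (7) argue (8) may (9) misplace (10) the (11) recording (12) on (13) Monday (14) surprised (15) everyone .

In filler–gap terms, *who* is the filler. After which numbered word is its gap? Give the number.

The filler 'who' is interpreted as the subject of the clause embedded under 'argue'. It moves to the left edge, and the trace sits right after 'argue':
The juror who the analyst should argue ___ may misplace the recording on Monday surprised everyone.
'argue' is word 7.

7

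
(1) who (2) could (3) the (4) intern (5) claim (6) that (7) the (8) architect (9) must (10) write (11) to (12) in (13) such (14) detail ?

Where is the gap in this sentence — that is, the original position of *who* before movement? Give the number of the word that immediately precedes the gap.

Pre-movement form: The intern could claim that the architect must write to who in such detail.
'who' is the object of the preposition 'to'. Wh-movement fronts it, leaving a gap right after 'to':
Who could the intern claim that the architect must write to ___ in such detail?
'to' is word 11.

11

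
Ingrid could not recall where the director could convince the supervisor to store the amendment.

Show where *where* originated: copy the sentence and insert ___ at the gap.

Pre-movement form: The director could convince the supervisor to store the amendment where.
The filler 'where' is interpreted as the locative complement of 'store'. The gap is right after 'amendment'.

Ingrid could not recall where the director could convince the supervisor to store the amendment ___.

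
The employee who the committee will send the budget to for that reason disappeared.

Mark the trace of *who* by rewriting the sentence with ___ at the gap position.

The employee who the committee will send the budget to ___ for that reason disappeared.

The filler 'who' is interpreted as the object of the preposition 'to' (recipient of 'send'). The gap is right after 'to'.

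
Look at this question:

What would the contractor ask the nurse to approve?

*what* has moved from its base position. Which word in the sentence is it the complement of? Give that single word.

Pre-movement form: The contractor would ask the nurse to approve what.
The filler 'what' is interpreted as the direct object of 'approve'. It moves to the left edge, and the trace sits right after 'approve':
What would the contractor ask the nurse to approve ___?

approve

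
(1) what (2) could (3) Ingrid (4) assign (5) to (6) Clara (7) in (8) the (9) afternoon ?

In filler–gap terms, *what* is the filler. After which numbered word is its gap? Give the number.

4

Before movement: Ingrid could assign what to Clara in the afternoon.
'what' functions as the direct object of 'assign'. It moves to the left edge, and the trace sits right after 'assign':
What could Ingrid assign ___ to Clara in the afternoon?
'assign' is word 4.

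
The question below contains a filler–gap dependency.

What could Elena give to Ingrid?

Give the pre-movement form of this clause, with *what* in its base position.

'what' is the direct object of 'give'. Fronting leaves a gap immediately after 'give':
What could Elena give ___ to Ingrid?

Elena could give what to Ingrid.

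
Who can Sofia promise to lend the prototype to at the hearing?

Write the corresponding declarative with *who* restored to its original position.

Sofia can promise to lend the prototype to who at the hearing.

'who' is the object of the preposition 'to' (recipient of 'lend'). It moves to the left edge, and the trace sits right after 'to':
Who can Sofia promise to lend the prototype to ___ at the hearing?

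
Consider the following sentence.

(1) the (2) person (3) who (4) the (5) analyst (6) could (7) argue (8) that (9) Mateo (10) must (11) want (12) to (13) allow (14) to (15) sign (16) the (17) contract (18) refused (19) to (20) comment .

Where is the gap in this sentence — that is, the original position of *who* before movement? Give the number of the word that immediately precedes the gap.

'who' functions as the direct object of 'allow'. Wh-movement fronts it, leaving a gap right after 'allow':
The person who the analyst could argue that Mateo must want to allow ___ to sign the contract refused to comment.
'allow' is word 13.

13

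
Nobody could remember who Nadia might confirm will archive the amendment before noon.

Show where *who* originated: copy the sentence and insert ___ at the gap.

Underlying clause: Nadia might confirm who will archive the amendment before noon.
The filler 'who' is interpreted as the subject of the clause embedded under 'confirm'. The gap is right after 'confirm'.

Nobody could remember who Nadia might confirm ___ will archive the amendment before noon.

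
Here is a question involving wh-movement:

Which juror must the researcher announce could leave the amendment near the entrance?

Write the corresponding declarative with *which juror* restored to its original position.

'which juror' functions as the subject of the clause embedded under 'announce'. Fronting leaves a gap immediately after 'announce':
Which juror must the researcher announce ___ could leave the amendment near the entrance?

The researcher must announce which juror could leave the amendment near the entrance.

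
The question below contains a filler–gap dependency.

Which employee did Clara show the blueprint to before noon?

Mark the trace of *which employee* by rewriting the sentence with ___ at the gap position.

In situ: Clara did show the blueprint to which employee before noon.
The filler 'which employee' is interpreted as the object of the preposition 'to' (recipient of 'show'). The gap is right after 'to'.

Which employee did Clara show the blueprint to ___ before noon?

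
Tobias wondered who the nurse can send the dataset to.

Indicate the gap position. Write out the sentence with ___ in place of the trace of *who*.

Tobias wondered who the nurse can send the dataset to ___.

Before movement: The nurse can send the dataset to who.
'who' is the object of the preposition 'to' (recipient of 'send'). The gap is right after 'to'.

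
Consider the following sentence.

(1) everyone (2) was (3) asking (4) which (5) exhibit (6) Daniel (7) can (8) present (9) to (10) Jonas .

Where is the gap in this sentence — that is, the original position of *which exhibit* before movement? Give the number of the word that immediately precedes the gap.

8

Underlying clause: Daniel can present which exhibit to Jonas.
The filler 'which exhibit' is interpreted as the direct object of 'present'. Wh-movement fronts it, leaving a gap right after 'present':
Everyone was asking which exhibit Daniel can present ___ to Jonas.
'present' is word 8.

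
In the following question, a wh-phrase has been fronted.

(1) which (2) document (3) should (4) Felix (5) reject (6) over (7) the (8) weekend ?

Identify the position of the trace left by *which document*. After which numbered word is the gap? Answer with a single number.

Before movement: Felix should reject which document over the weekend.
The filler 'which document' is interpreted as the direct object of 'reject'. It moves to the left edge, and the trace sits right after 'reject':
Which document should Felix reject ___ over the weekend?
'reject' is word 5.

5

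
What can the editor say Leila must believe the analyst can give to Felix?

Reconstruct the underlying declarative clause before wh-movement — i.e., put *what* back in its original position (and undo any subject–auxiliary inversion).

'what' is the direct object of 'give'. It moves to the left edge, and the trace sits right after 'give':
What can the editor say Leila must believe the analyst can give ___ to Felix?

The editor can say Leila must believe the analyst can give what to Felix.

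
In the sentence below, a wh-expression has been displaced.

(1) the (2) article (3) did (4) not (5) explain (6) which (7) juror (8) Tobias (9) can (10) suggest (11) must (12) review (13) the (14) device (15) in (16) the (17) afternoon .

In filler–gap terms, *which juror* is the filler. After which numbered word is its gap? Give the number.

Pre-movement form: Tobias can suggest which juror must review the device in the afternoon.
'which juror' is the subject of the clause embedded under 'suggest'. It moves to the left edge, and the trace sits right after 'suggest':
The article did not explain which juror Tobias can suggest ___ must review the device in the afternoon.
'suggest' is word 10.

10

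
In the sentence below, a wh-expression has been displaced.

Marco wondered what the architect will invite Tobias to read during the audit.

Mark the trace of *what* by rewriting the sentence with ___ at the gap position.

Marco wondered what the architect will invite Tobias to read ___ during the audit.

In situ: The architect will invite Tobias to read what during the audit.
'what' functions as the direct object of 'read'. The gap is right after 'read'.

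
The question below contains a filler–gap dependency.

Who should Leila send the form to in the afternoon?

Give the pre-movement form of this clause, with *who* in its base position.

Leila should send the form to who in the afternoon.

'who' is the object of the preposition 'to' (recipient of 'send'). It moves to the left edge, and the trace sits right after 'to':
Who should Leila send the form to ___ in the afternoon?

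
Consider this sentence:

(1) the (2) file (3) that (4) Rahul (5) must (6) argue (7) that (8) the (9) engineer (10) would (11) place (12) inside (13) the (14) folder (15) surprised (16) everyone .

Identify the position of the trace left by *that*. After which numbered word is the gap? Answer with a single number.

The filler 'that' is interpreted as the direct object of 'place'. Wh-movement fronts it, leaving a gap right after 'place':
The file that Rahul must argue that the engineer would place ___ inside the folder surprised everyone.
'place' is word 11.

11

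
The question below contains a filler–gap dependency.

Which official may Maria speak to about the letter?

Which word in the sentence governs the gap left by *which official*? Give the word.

Before movement: Maria may speak to which official about the letter.
The filler 'which official' is interpreted as the object of the preposition 'to'. Fronting leaves a gap immediately after 'to':
Which official may Maria speak to ___ about the letter?

to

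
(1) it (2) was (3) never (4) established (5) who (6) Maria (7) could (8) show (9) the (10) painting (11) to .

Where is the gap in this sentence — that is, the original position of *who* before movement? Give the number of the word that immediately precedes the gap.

11

Before movement: Maria could show the painting to who.
'who' is the object of the preposition 'to' (recipient of 'show'). It moves to the left edge, and the trace sits right after 'to':
It was never established who Maria could show the painting to ___.
'to' is word 11.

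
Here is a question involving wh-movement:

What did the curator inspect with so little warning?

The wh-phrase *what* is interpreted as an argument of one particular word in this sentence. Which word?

inspect

In situ: The curator did inspect what with so little warning.
The filler 'what' is interpreted as the direct object of 'inspect'. Wh-movement fronts it, leaving a gap right after 'inspect':
What did the curator inspect ___ with so little warning?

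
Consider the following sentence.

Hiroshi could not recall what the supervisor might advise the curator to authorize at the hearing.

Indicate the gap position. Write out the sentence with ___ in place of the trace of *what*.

Pre-movement form: The supervisor might advise the curator to authorize what at the hearing.
'what' is the direct object of 'authorize'. The gap is right after 'authorize'.

Hiroshi could not recall what the supervisor might advise the curator to authorize ___ at the hearing.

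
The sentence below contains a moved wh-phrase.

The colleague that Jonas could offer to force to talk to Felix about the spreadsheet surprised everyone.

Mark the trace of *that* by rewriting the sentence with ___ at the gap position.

The filler 'that' is interpreted as the direct object of 'force'. The gap is right after 'force'.

The colleague that Jonas could offer to force ___ to talk to Felix about the spreadsheet surprised everyone.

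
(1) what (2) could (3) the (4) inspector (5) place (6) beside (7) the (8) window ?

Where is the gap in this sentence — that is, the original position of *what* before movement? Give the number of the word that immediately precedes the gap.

5

Pre-movement form: The inspector could place what beside the window.
'what' is the direct object of 'place'. Fronting leaves a gap immediately after 'place':
What could the inspector place ___ beside the window?
'place' is word 5.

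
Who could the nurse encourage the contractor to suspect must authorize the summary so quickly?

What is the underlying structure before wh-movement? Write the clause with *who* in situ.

The nurse could encourage the contractor to suspect who must authorize the summary so quickly.

'who' is the subject of the clause embedded under 'suspect'. It moves to the left edge, and the trace sits right after 'suspect':
Who could the nurse encourage the contractor to suspect ___ must authorize the summary so quickly?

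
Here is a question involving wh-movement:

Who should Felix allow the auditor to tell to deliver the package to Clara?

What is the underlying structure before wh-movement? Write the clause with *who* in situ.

Felix should allow the auditor to tell who to deliver the package to Clara.

The filler 'who' is interpreted as the direct object of 'tell'. Fronting leaves a gap immediately after 'tell':
Who should Felix allow the auditor to tell ___ to deliver the package to Clara?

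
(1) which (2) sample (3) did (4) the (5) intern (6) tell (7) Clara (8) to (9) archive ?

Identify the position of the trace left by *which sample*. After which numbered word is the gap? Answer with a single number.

9

In situ: The intern did tell Clara to archive which sample.
'which sample' functions as the direct object of 'archive'. Wh-movement fronts it, leaving a gap right after 'archive':
Which sample did the intern tell Clara to archive ___?
'archive' is word 9.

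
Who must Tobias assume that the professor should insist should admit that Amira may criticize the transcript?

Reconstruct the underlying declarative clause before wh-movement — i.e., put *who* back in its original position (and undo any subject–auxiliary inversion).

Tobias must assume that the professor should insist who should admit that Amira may criticize the transcript.

'who' is the subject of the clause embedded under 'insist'. Fronting leaves a gap immediately after 'insist':
Who must Tobias assume that the professor should insist ___ should admit that Amira may criticize the transcript?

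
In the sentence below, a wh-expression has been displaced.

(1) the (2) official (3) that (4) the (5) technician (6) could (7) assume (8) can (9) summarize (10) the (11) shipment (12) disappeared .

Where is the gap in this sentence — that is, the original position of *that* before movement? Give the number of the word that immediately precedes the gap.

7

'that' is the subject of the clause embedded under 'assume'. Fronting leaves a gap immediately after 'assume':
The official that the technician could assume ___ can summarize the shipment disappeared.
'assume' is word 7.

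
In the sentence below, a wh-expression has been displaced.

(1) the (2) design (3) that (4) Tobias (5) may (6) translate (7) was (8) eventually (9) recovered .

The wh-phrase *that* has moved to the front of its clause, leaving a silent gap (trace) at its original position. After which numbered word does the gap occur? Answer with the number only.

'that' is the direct object of 'translate'. It moves to the left edge, and the trace sits right after 'translate':
The design that Tobias may translate ___ was eventually recovered.
'translate' is word 6.

6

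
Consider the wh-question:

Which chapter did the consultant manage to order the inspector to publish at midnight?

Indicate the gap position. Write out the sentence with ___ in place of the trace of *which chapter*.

In situ: The consultant did manage to order the inspector to publish which chapter at midnight.
The filler 'which chapter' is interpreted as the direct object of 'publish'. The gap is right after 'publish'.

Which chapter did the consultant manage to order the inspector to publish ___ at midnight?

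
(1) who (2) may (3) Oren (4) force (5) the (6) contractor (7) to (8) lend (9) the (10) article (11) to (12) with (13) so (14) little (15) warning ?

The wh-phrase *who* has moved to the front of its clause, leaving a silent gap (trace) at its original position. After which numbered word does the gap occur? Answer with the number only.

11

Underlying clause: Oren may force the contractor to lend the article to who with so little warning.
The filler 'who' is interpreted as the object of the preposition 'to' (recipient of 'lend'). It moves to the left edge, and the trace sits right after 'to':
Who may Oren force the contractor to lend the article to ___ with so little warning?
'to' is word 11.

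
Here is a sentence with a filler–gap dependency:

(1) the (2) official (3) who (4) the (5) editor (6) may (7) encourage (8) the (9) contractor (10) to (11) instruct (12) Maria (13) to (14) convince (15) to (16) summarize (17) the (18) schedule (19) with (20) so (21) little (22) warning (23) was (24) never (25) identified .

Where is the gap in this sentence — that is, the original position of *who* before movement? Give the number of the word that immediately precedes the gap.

'who' functions as the direct object of 'convince'. It moves to the left edge, and the trace sits right after 'convince':
The official who the editor may encourage the contractor to instruct Maria to convince ___ to summarize the schedule with so little warning was never identified.
'convince' is word 14.

14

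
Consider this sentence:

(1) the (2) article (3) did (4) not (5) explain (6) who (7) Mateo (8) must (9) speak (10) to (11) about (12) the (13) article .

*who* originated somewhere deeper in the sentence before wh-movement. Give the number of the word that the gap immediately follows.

Underlying clause: Mateo must speak to who about the article.
'who' functions as the object of the preposition 'to'. Wh-movement fronts it, leaving a gap right after 'to':
The article did not explain who Mateo must speak to ___ about the article.
'to' is word 10.

10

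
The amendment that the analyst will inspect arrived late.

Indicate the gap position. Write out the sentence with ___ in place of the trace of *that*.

'that' functions as the direct object of 'inspect'. The gap is right after 'inspect'.

The amendment that the analyst will inspect ___ arrived late.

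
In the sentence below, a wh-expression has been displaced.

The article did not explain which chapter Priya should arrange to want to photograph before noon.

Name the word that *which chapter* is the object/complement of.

Pre-movement form: Priya should arrange to want to photograph which chapter before noon.
'which chapter' is the direct object of 'photograph'. Fronting leaves a gap immediately after 'photograph':
The article did not explain which chapter Priya should arrange to want to photograph ___ before noon.

photograph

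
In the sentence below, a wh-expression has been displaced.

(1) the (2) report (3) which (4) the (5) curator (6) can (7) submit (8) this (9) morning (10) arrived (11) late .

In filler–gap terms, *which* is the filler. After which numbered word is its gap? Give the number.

7

'which' is the direct object of 'submit'. It moves to the left edge, and the trace sits right after 'submit':
The report which the curator can submit ___ this morning arrived late.
'submit' is word 7.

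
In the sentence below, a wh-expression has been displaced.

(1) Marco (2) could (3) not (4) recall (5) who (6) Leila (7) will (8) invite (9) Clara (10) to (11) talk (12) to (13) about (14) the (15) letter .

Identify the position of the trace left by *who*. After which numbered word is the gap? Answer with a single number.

12

In situ: Leila will invite Clara to talk to who about the letter.
'who' functions as the object of the preposition 'to'. It moves to the left edge, and the trace sits right after 'to':
Marco could not recall who Leila will invite Clara to talk to ___ about the letter.
'to' is word 12.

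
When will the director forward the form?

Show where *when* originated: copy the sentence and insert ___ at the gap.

Underlying clause: The director will forward the form when.
The filler 'when' is interpreted as the temporal adjunct. The gap is right after 'form'.

When will the director forward the form ___?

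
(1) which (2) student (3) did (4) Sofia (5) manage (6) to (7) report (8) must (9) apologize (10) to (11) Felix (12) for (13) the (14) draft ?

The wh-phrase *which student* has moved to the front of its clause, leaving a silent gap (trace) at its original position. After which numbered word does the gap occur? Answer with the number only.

Underlying clause: Sofia did manage to report which student must apologize to Felix for the draft.
'which student' functions as the subject of the clause embedded under 'report'. Wh-movement fronts it, leaving a gap right after 'report':
Which student did Sofia manage to report ___ must apologize to Felix for the draft?
'report' is word 7.

7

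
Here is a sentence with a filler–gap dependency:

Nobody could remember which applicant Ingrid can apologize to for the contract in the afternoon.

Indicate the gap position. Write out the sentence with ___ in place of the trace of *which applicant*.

Nobody could remember which applicant Ingrid can apologize to ___ for the contract in the afternoon.

Underlying clause: Ingrid can apologize to which applicant for the contract in the afternoon.
'which applicant' functions as the object of the preposition 'to'. The gap is right after 'to'.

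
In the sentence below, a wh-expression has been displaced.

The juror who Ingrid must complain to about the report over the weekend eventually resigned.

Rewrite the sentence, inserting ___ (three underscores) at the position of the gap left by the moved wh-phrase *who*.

The juror who Ingrid must complain to ___ about the report over the weekend eventually resigned.

'who' functions as the object of the preposition 'to'. The gap is right after 'to'.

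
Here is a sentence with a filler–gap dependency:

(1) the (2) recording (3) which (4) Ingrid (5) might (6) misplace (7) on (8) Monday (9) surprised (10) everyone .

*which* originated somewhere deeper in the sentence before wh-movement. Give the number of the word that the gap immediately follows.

'which' functions as the direct object of 'misplace'. Fronting leaves a gap immediately after 'misplace':
The recording which Ingrid might misplace ___ on Monday surprised everyone.
'misplace' is word 6.

6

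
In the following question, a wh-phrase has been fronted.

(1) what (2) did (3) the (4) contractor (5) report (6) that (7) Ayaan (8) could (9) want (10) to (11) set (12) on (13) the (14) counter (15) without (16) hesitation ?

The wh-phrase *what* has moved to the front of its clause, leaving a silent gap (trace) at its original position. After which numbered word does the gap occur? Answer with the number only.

In situ: The contractor did report that Ayaan could want to set what on the counter without hesitation.
'what' is the direct object of 'set'. Fronting leaves a gap immediately after 'set':
What did the contractor report that Ayaan could want to set ___ on the counter without hesitation?
'set' is word 11.

11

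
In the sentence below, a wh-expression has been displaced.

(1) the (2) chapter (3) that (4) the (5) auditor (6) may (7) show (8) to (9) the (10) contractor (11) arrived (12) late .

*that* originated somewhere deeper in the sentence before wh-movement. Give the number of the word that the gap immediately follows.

7

'that' functions as the direct object of 'show'. It moves to the left edge, and the trace sits right after 'show':
The chapter that the auditor may show ___ to the contractor arrived late.
'show' is word 7.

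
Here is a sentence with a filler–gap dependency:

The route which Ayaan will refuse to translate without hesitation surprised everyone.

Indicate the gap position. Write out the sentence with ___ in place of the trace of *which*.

'which' functions as the direct object of 'translate'. The gap is right after 'translate'.

The route which Ayaan will refuse to translate ___ without hesitation surprised everyone.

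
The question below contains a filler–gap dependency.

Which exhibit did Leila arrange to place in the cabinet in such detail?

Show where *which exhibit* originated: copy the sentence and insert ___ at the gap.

Which exhibit did Leila arrange to place ___ in the cabinet in such detail?

Underlying clause: Leila did arrange to place which exhibit in the cabinet in such detail.
'which exhibit' is the direct object of 'place'. The gap is right after 'place'.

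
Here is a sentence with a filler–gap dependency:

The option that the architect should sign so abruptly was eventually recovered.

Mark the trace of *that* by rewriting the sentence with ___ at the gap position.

'that' functions as the direct object of 'sign'. The gap is right after 'sign'.

The option that the architect should sign ___ so abruptly was eventually recovered.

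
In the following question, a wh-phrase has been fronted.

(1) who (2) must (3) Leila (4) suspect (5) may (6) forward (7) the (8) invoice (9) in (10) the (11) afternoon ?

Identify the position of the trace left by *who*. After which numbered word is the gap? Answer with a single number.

4

Before movement: Leila must suspect who may forward the invoice in the afternoon.
The filler 'who' is interpreted as the subject of the clause embedded under 'suspect'. Wh-movement fronts it, leaving a gap right after 'suspect':
Who must Leila suspect ___ may forward the invoice in the afternoon?
'suspect' is word 4.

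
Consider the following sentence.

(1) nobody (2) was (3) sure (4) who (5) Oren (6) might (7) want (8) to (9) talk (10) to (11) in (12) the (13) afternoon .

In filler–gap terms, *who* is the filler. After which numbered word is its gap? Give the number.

10

Before movement: Oren might want to talk to who in the afternoon.
The filler 'who' is interpreted as the object of the preposition 'to'. Fronting leaves a gap immediately after 'to':
Nobody was sure who Oren might want to talk to ___ in the afternoon.
'to' is word 10.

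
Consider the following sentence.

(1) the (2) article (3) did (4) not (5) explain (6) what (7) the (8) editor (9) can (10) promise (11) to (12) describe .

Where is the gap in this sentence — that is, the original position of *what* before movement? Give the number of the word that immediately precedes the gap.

In situ: The editor can promise to describe what.
'what' is the direct object of 'describe'. It moves to the left edge, and the trace sits right after 'describe':
The article did not explain what the editor can promise to describe ___.
'describe' is word 12.

12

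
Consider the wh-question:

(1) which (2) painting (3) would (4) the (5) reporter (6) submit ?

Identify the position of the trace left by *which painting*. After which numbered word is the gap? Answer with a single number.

Underlying clause: The reporter would submit which painting.
'which painting' functions as the direct object of 'submit'. Fronting leaves a gap immediately after 'submit':
Which painting would the reporter submit ___?
'submit' is word 6.

6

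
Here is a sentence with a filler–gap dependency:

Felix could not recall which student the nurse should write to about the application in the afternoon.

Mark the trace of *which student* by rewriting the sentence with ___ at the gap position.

Felix could not recall which student the nurse should write to ___ about the application in the afternoon.

In situ: The nurse should write to which student about the application in the afternoon.
'which student' is the object of the preposition 'to'. The gap is right after 'to'.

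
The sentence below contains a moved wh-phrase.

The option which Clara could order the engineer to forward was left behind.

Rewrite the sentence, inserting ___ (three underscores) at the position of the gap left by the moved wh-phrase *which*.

The option which Clara could order the engineer to forward ___ was left behind.

'which' functions as the direct object of 'forward'. The gap is right after 'forward'.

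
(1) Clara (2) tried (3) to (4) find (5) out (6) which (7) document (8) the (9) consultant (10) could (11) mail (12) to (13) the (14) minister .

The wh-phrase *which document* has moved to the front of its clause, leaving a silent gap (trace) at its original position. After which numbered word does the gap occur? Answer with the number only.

Underlying clause: The consultant could mail which document to the minister.
The filler 'which document' is interpreted as the direct object of 'mail'. It moves to the left edge, and the trace sits right after 'mail':
Clara tried to find out which document the consultant could mail ___ to the minister.
'mail' is word 11.

11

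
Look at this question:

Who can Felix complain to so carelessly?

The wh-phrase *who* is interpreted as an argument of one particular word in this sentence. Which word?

to

Before movement: Felix can complain to who so carelessly.
'who' is the object of the preposition 'to'. It moves to the left edge, and the trace sits right after 'to':
Who can Felix complain to ___ so carelessly?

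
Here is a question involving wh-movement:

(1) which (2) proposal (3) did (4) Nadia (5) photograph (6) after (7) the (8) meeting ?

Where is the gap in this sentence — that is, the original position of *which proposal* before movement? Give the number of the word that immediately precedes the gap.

5

Pre-movement form: Nadia did photograph which proposal after the meeting.
The filler 'which proposal' is interpreted as the direct object of 'photograph'. It moves to the left edge, and the trace sits right after 'photograph':
Which proposal did Nadia photograph ___ after the meeting?
'photograph' is word 5.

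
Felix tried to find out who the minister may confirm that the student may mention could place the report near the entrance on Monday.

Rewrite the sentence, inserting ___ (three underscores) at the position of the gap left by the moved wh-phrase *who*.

In situ: The minister may confirm that the student may mention who could place the report near the entrance on Monday.
The filler 'who' is interpreted as the subject of the clause embedded under 'mention'. The gap is right after 'mention'.

Felix tried to find out who the minister may confirm that the student may mention ___ could place the report near the entrance on Monday.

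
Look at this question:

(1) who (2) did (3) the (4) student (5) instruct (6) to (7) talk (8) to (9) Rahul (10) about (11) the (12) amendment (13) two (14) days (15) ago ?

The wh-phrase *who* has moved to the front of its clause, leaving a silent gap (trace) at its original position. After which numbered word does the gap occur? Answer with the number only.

Underlying clause: The student did instruct who to talk to Rahul about the amendment two days ago.
'who' is the direct object of 'instruct'. It moves to the left edge, and the trace sits right after 'instruct':
Who did the student instruct ___ to talk to Rahul about the amendment two days ago?
'instruct' is word 5.

5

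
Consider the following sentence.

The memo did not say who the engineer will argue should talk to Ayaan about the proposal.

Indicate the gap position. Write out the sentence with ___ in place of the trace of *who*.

Pre-movement form: The engineer will argue who should talk to Ayaan about the proposal.
'who' is the subject of the clause embedded under 'argue'. The gap is right after 'argue'.

The memo did not say who the engineer will argue ___ should talk to Ayaan about the proposal.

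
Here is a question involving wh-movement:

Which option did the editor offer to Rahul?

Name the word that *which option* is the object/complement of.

offer

In situ: The editor did offer which option to Rahul.
'which option' functions as the direct object of 'offer'. Wh-movement fronts it, leaving a gap right after 'offer':
Which option did the editor offer ___ to Rahul?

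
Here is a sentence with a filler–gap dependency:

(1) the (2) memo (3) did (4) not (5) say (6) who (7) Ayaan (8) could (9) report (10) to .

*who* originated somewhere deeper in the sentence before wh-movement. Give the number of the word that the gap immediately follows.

Before movement: Ayaan could report to who.
'who' is the object of the preposition 'to'. Wh-movement fronts it, leaving a gap right after 'to':
The memo did not say who Ayaan could report to ___.
'to' is word 10.

10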